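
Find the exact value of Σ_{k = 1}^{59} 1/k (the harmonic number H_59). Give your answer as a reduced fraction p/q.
H_59 = 15063255090319832863132951/3230237388259077233637600

Direct summation: H_59 = 1 + 1/2 + ... + 1/59. The least common denominator is lcm(1, ..., 59) = 9690712164777231700912800; over this denominator the numerator is 9690712164777231700912800 + 4845356082388615850456400 + 3230237388259077233637600 + 2422678041194307925228200 + 1938142432955446340182560 + 1615118694129538616818800 + 1384387452111033100130400 + 1211339020597153962614100 + 1076745796086359077879200 + 969071216477723170091280 + 880973833161566518264800 + 807559347064769308409400 + 745439397290556284685600 + 692193726055516550065200 + 646047477651815446727520 + 605669510298576981307050 + 570041892045719511818400 + 538372898043179538939600 + 510037482356696405311200 + 484535608238861585045640 + 461462484037011033376800 + 440486916580783259132400 + 421335311512053552213600 + 403779673532384654204700 + 387628486591089268036512 + 372719698645278142342800 + 358915265362119692626400 + 346096863027758275032600 + 334162488440594196583200 + 323023738825907723363760 + 312603618218620377448800 + 302834755149288490653525 + 293657944387188839421600 + 285020946022859755909200 + 276877490422206620026080 + 269186449021589769469800 + 261911139588573829754400 + 255018741178348202655600 + 248479799096852094895200 + 242267804119430792522820 + 236358833287249553680800 + 230731242018505516688400 + 225365399180865853509600 + 220243458290391629566200 + 215349159217271815575840 + 210667655756026776106800 + 206185365208026206402400 + 201889836766192327102350 + 197769636015861871447200 + 193814243295544634018256 + 190013964015239837272800 + 186359849322639071171400 + 182843625750513805677600 + 179457632681059846313200 + 176194766632313303652960 + 173048431513879137516300 + 170012494118898801770400 + 167081244220297098291600 + 164249358725037825439200 = 45189765270959498589398853, so H_59 = 45189765270959498589398853/9690712164777231700912800; reducing by gcd(45189765270959498589398853, 9690712164777231700912800) = 3 gives 15063255090319832863132951/3230237388259077233637600 ≈ 4.66320. (The PNT-adjacent estimate ln(59) + γ ≈ 4.65475 matches within O(1/n).)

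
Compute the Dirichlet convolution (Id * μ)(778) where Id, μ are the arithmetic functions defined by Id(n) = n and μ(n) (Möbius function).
(Id * μ)(778) = 388

Divisors of 778: [1, 2, 389, 778]. For each d | 778:
  d = 1: Id(1) · μ(778/1) = 1 · 1 = 1
  d = 2: Id(2) · μ(778/2) = 2 · -1 = -2
  d = 389: Id(389) · μ(778/389) = 389 · -1 = -389
  d = 778: Id(778) · μ(778/778) = 778 · 1 = 778
Summing: (Id * μ)(778) = 1 + -2 + -389 + 778 = 388.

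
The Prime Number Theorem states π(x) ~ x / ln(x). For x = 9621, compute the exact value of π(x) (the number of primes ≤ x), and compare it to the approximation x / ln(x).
π(9621) = 1187;  x/ln(x) ≈ 1048.99;  relative error ≈ 11.63%.

Directly count primes up to 9621: π(9621) = 1187. The PNT approximation gives 9621/ln(9621) ≈ 9621/9.17170 ≈ 1048.99. Relative error (π(x) − x/ln(x)) / π(x) ≈ 11.63%; the approximation is known to undercount slightly (Li(x) is a better estimate).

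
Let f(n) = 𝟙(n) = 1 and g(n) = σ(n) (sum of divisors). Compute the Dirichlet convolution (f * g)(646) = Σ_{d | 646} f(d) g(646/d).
(𝟙 * σ)(646) = 1596

Divisors of 646: [1, 2, 17, 19, 34, 38, 323, 646]. For each d | 646:
  d = 1: 𝟙(1) · σ(646/1) = 1 · 1080 = 1080
  d = 2: 𝟙(2) · σ(646/2) = 1 · 360 = 360
  d = 17: 𝟙(17) · σ(646/17) = 1 · 60 = 60
  d = 19: 𝟙(19) · σ(646/19) = 1 · 54 = 54
  d = 34: 𝟙(34) · σ(646/34) = 1 · 20 = 20
  d = 38: 𝟙(38) · σ(646/38) = 1 · 18 = 18
  d = 323: 𝟙(323) · σ(646/323) = 1 · 3 = 3
  d = 646: 𝟙(646) · σ(646/646) = 1 · 1 = 1
Summing: (𝟙 * σ)(646) = 1080 + 360 + 60 + 54 + 20 + 18 + 3 + 1 = 1596.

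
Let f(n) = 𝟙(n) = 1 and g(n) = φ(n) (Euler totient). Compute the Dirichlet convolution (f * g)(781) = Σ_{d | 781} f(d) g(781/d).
(𝟙 * φ)(781) = 781

Divisors of 781: [1, 11, 71, 781]. For each d | 781:
  d = 1: 𝟙(1) · φ(781/1) = 1 · 700 = 700
  d = 11: 𝟙(11) · φ(781/11) = 1 · 70 = 70
  d = 71: 𝟙(71) · φ(781/71) = 1 · 10 = 10
  d = 781: 𝟙(781) · φ(781/781) = 1 · 1 = 1
Summing: (𝟙 * φ)(781) = 700 + 70 + 10 + 1 = 781.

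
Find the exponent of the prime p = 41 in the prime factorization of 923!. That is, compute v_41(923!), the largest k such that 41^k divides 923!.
v_41(923!) = 22

Legendre's formula: v_p(n!) = Σ_{k ≥ 1} ⌊n / p^k⌋. For p = 41, n = 923, the terms are:
  ⌊923/41^1⌋ = ⌊923/41⌋ = 22
(the next term ⌊923/41^2⌋ = 0, terminating the sum). Summing: v_41(923!) = 22 = 22.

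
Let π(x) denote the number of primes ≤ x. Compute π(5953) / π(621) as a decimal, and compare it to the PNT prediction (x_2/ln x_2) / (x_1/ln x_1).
π(5953)/π(621) = 781/114 ≈ 6.8509;  PNT prediction ≈ 7.0932.

π(621) = 114 and π(5953) = 781, so π(5953)/π(621) ≈ 6.8509. The PNT-predicted ratio is (5953/ln(5953)) / (621/ln(621)) ≈ 7.0932. The two agree to within a few percent, as expected.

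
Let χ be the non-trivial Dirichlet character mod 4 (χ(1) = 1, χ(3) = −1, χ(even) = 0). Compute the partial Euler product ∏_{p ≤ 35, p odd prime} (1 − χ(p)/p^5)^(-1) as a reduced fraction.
∏ = 52015810615424538455317584769582112629834289625/52216435813704314792391924764477903837266444288

The odd primes p ≤ 35 are [3, 5, 7, 11, 13, 17, 19, 23, 29, 31]. For each, χ(p) = 1 if p ≡ 1 mod 4, χ(p) = −1 if p ≡ 3 mod 4. Taking (1 − χ(p)/p^5)^(-1) = p^5/(p^5 − χ(p)): (1 − (-1)/3^5)^(-1) · (1 − (1)/5^5)^(-1) · (1 − (-1)/7^5)^(-1) · (1 − (-1)/11^5)^(-1) · (1 − (1)/13^5)^(-1) · (1 − (1)/17^5)^(-1) · (1 − (-1)/19^5)^(-1) · (1 − (-1)/23^5)^(-1) · (1 − (1)/29^5)^(-1) · (1 − (-1)/31^5)^(-1) = 52015810615424538455317584769582112629834289625/52216435813704314792391924764477903837266444288.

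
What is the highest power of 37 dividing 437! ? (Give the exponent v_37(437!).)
v_37(437!) = 11

Legendre's formula: v_p(n!) = Σ_{k ≥ 1} ⌊n / p^k⌋. For p = 37, n = 437, the terms are:
  ⌊437/37^1⌋ = ⌊437/37⌋ = 11
(the next term ⌊437/37^2⌋ = 0, terminating the sum). Summing: v_37(437!) = 11 = 11.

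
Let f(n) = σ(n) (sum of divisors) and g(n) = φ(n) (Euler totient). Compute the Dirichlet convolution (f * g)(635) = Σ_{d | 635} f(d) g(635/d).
(σ * φ)(635) = 2540

Divisors of 635: [1, 5, 127, 635]. For each d | 635:
  d = 1: σ(1) · φ(635/1) = 1 · 504 = 504
  d = 5: σ(5) · φ(635/5) = 6 · 126 = 756
  d = 127: σ(127) · φ(635/127) = 128 · 4 = 512
  d = 635: σ(635) · φ(635/635) = 768 · 1 = 768
Summing: (σ * φ)(635) = 504 + 756 + 512 + 768 = 2540.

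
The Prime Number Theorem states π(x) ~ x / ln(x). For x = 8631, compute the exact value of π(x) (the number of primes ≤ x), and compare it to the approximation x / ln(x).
π(8631) = 1075;  x/ln(x) ≈ 952.32;  relative error ≈ 11.41%.

Directly count primes up to 8631: π(8631) = 1075. The PNT approximation gives 8631/ln(8631) ≈ 8631/9.06312 ≈ 952.32. Relative error (π(x) − x/ln(x)) / π(x) ≈ 11.41%; the approximation is known to undercount slightly (Li(x) is a better estimate).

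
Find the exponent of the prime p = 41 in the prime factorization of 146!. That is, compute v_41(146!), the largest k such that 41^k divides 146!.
v_41(146!) = 3

Legendre's formula: v_p(n!) = Σ_{k ≥ 1} ⌊n / p^k⌋. For p = 41, n = 146, the terms are:
  ⌊146/41^1⌋ = ⌊146/41⌋ = 3
(the next term ⌊146/41^2⌋ = 0, terminating the sum). Summing: v_41(146!) = 3 = 3.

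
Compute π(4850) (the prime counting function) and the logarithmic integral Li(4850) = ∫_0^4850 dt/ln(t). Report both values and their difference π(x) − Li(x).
π(4850) = 650;  Li(4850) ≈ 666.64;  π(x) − Li(x) ≈ -16.64.

Direct count of primes ≤ 4850 gives π(4850) = 650. Numerical evaluation of the logarithmic integral gives Li(4850) ≈ 666.64. The difference π(x) − Li(x) ≈ -16.64 is typically negative for small/moderate x (Li(x) overestimates), though Littlewood's theorem shows this sign changes infinitely often.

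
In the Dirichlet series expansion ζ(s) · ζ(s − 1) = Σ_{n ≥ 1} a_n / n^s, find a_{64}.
σ(64) = 127

In the product (Σ m^0/m^s)(Σ k / k^s) = Σ (Σ_{d | n} d) / n^s, the coefficient of 1/n^s is σ(n) = Σ_{d | n} d. For n = 64, divisors are [1, 2, 4, 8, 16, 32, 64]; summing: σ(64) = 127.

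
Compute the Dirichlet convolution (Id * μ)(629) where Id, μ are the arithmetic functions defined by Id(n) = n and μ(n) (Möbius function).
(Id * μ)(629) = 576

Divisors of 629: [1, 17, 37, 629]. For each d | 629:
  d = 1: Id(1) · μ(629/1) = 1 · 1 = 1
  d = 17: Id(17) · μ(629/17) = 17 · -1 = -17
  d = 37: Id(37) · μ(629/37) = 37 · -1 = -37
  d = 629: Id(629) · μ(629/629) = 629 · 1 = 629
Summing: (Id * μ)(629) = 1 + -17 + -37 + 629 = 576.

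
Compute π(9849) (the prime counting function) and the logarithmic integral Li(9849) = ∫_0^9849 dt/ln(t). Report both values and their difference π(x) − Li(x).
π(9849) = 1214;  Li(9849) ≈ 1229.73;  π(x) − Li(x) ≈ -15.73.

Direct count of primes ≤ 9849 gives π(9849) = 1214. Numerical evaluation of the logarithmic integral gives Li(9849) ≈ 1229.73. The difference π(x) − Li(x) ≈ -15.73 is typically negative for small/moderate x (Li(x) overestimates), though Littlewood's theorem shows this sign changes infinitely often.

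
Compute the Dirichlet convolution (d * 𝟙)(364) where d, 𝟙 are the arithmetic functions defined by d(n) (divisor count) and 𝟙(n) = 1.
(d * 𝟙)(364) = 54

Divisors of 364: [1, 2, 4, 7, 13, 14, 26, 28, 52, 91, 182, 364]. For each d | 364:
  d = 1: d(1) · 𝟙(364/1) = 1 · 1 = 1
  d = 2: d(2) · 𝟙(364/2) = 2 · 1 = 2
  d = 4: d(4) · 𝟙(364/4) = 3 · 1 = 3
  d = 7: d(7) · 𝟙(364/7) = 2 · 1 = 2
  d = 13: d(13) · 𝟙(364/13) = 2 · 1 = 2
  d = 14: d(14) · 𝟙(364/14) = 4 · 1 = 4
  d = 26: d(26) · 𝟙(364/26) = 4 · 1 = 4
  d = 28: d(28) · 𝟙(364/28) = 6 · 1 = 6
  d = 52: d(52) · 𝟙(364/52) = 6 · 1 = 6
  d = 91: d(91) · 𝟙(364/91) = 4 · 1 = 4
  d = 182: d(182) · 𝟙(364/182) = 8 · 1 = 8
  d = 364: d(364) · 𝟙(364/364) = 12 · 1 = 12
Summing: (d * 𝟙)(364) = 1 + 2 + 3 + 2 + 2 + 4 + 4 + 6 + 6 + 4 + 8 + 12 = 54.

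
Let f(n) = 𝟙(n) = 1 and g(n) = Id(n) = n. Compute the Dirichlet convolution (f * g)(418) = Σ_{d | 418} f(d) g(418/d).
(𝟙 * Id)(418) = 720

Divisors of 418: [1, 2, 11, 19, 22, 38, 209, 418]. For each d | 418:
  d = 1: 𝟙(1) · Id(418/1) = 1 · 418 = 418
  d = 2: 𝟙(2) · Id(418/2) = 1 · 209 = 209
  d = 11: 𝟙(11) · Id(418/11) = 1 · 38 = 38
  d = 19: 𝟙(19) · Id(418/19) = 1 · 22 = 22
  d = 22: 𝟙(22) · Id(418/22) = 1 · 19 = 19
  d = 38: 𝟙(38) · Id(418/38) = 1 · 11 = 11
  d = 209: 𝟙(209) · Id(418/209) = 1 · 2 = 2
  d = 418: 𝟙(418) · Id(418/418) = 1 · 1 = 1
Summing: (𝟙 * Id)(418) = 418 + 209 + 38 + 22 + 19 + 11 + 2 + 1 = 720.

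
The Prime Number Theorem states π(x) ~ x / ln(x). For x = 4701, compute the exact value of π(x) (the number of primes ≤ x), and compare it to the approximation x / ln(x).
π(4701) = 634;  x/ln(x) ≈ 555.97;  relative error ≈ 12.31%.

Directly count primes up to 4701: π(4701) = 634. The PNT approximation gives 4701/ln(4701) ≈ 4701/8.45553 ≈ 555.97. Relative error (π(x) − x/ln(x)) / π(x) ≈ 12.31%; the approximation is known to undercount slightly (Li(x) is a better estimate).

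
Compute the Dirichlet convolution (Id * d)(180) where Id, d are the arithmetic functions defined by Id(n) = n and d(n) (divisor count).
(Id * d)(180) = 1386

Divisors of 180: [1, 2, 3, 4, 5, 6, 9, 10, 12, 15, 18, 20, 30, 36, 45, 60, 90, 180]. For each d | 180:
  d = 1: Id(1) · d(180/1) = 1 · 18 = 18
  d = 2: Id(2) · d(180/2) = 2 · 12 = 24
  d = 3: Id(3) · d(180/3) = 3 · 12 = 36
  d = 4: Id(4) · d(180/4) = 4 · 6 = 24
  d = 5: Id(5) · d(180/5) = 5 · 9 = 45
  d = 6: Id(6) · d(180/6) = 6 · 8 = 48
  d = 9: Id(9) · d(180/9) = 9 · 6 = 54
  d = 10: Id(10) · d(180/10) = 10 · 6 = 60
  d = 12: Id(12) · d(180/12) = 12 · 4 = 48
  d = 15: Id(15) · d(180/15) = 15 · 6 = 90
  d = 18: Id(18) · d(180/18) = 18 · 4 = 72
  d = 20: Id(20) · d(180/20) = 20 · 3 = 60
  d = 30: Id(30) · d(180/30) = 30 · 4 = 120
  d = 36: Id(36) · d(180/36) = 36 · 2 = 72
  d = 45: Id(45) · d(180/45) = 45 · 3 = 135
  d = 60: Id(60) · d(180/60) = 60 · 2 = 120
  d = 90: Id(90) · d(180/90) = 90 · 2 = 180
  d = 180: Id(180) · d(180/180) = 180 · 1 = 180
Summing: (Id * d)(180) = 18 + 24 + 36 + 24 + 45 + 48 + 54 + 60 + 48 + 90 + 72 + 60 + 120 + 72 + 135 + 120 + 180 + 180 = 1386.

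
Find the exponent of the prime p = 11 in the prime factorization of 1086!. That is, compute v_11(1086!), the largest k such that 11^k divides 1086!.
v_11(1086!) = 106

Legendre's formula: v_p(n!) = Σ_{k ≥ 1} ⌊n / p^k⌋. For p = 11, n = 1086, the terms are:
  ⌊1086/11^1⌋ = ⌊1086/11⌋ = 98
  ⌊1086/11^2⌋ = ⌊1086/121⌋ = 8
(the next term ⌊1086/11^3⌋ = 0, terminating the sum). Summing: v_11(1086!) = 98 + 8 = 106.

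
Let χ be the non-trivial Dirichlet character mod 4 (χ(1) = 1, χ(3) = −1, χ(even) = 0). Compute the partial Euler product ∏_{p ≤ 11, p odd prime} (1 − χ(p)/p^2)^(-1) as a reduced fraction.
∏ = 17787/19520

The odd primes p ≤ 11 are [3, 5, 7, 11]. For each, χ(p) = 1 if p ≡ 1 mod 4, χ(p) = −1 if p ≡ 3 mod 4. Taking (1 − χ(p)/p^2)^(-1) = p^2/(p^2 − χ(p)): (1 − (-1)/3^2)^(-1) · (1 − (1)/5^2)^(-1) · (1 − (-1)/7^2)^(-1) · (1 − (-1)/11^2)^(-1) = 17787/19520.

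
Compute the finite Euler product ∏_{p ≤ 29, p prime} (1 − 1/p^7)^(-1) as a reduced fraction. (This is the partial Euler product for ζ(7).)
∏ = 20189988207350348919037978304364860886791127062160383015625/20022812195570168466484427140768180765465562977446282025216

The primes p ≤ 29 are [2, 3, 5, 7, 11, 13, 17, 19, 23, 29]. For each prime, (1 − 1/p^7)^(-1) = p^7 / (p^7 − 1). The product is (1 − 1/2^7)^(-1), (1 − 1/3^7)^(-1), (1 − 1/5^7)^(-1), (1 − 1/7^7)^(-1), (1 − 1/11^7)^(-1), (1 − 1/13^7)^(-1), (1 − 1/17^7)^(-1), (1 − 1/19^7)^(-1), (1 − 1/23^7)^(-1), (1 − 1/29^7)^(-1) = ∏ p^7 / (p^7 − 1) = 20189988207350348919037978304364860886791127062160383015625/20022812195570168466484427140768180765465562977446282025216.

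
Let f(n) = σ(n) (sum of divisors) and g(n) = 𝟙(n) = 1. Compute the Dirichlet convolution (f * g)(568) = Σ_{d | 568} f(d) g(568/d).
(σ * 𝟙)(568) = 1898

Divisors of 568: [1, 2, 4, 8, 71, 142, 284, 568]. For each d | 568:
  d = 1: σ(1) · 𝟙(568/1) = 1 · 1 = 1
  d = 2: σ(2) · 𝟙(568/2) = 3 · 1 = 3
  d = 4: σ(4) · 𝟙(568/4) = 7 · 1 = 7
  d = 8: σ(8) · 𝟙(568/8) = 15 · 1 = 15
  d = 71: σ(71) · 𝟙(568/71) = 72 · 1 = 72
  d = 142: σ(142) · 𝟙(568/142) = 216 · 1 = 216
  d = 284: σ(284) · 𝟙(568/284) = 504 · 1 = 504
  d = 568: σ(568) · 𝟙(568/568) = 1080 · 1 = 1080
Summing: (σ * 𝟙)(568) = 1 + 3 + 7 + 15 + 72 + 216 + 504 + 1080 = 1898.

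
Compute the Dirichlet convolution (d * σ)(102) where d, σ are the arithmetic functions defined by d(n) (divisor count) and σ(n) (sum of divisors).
(d * σ)(102) = 600

Divisors of 102: [1, 2, 3, 6, 17, 34, 51, 102]. For each d | 102:
  d = 1: d(1) · σ(102/1) = 1 · 216 = 216
  d = 2: d(2) · σ(102/2) = 2 · 72 = 144
  d = 3: d(3) · σ(102/3) = 2 · 54 = 108
  d = 6: d(6) · σ(102/6) = 4 · 18 = 72
  d = 17: d(17) · σ(102/17) = 2 · 12 = 24
  d = 34: d(34) · σ(102/34) = 4 · 4 = 16
  d = 51: d(51) · σ(102/51) = 4 · 3 = 12
  d = 102: d(102) · σ(102/102) = 8 · 1 = 8
Summing: (d * σ)(102) = 216 + 144 + 108 + 72 + 24 + 16 + 12 + 8 = 600.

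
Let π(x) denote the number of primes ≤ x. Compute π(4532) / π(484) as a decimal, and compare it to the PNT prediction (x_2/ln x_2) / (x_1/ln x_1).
π(4532)/π(484) = 615/92 ≈ 6.6848;  PNT prediction ≈ 6.8758.

π(484) = 92 and π(4532) = 615, so π(4532)/π(484) ≈ 6.6848. The PNT-predicted ratio is (4532/ln(4532)) / (484/ln(484)) ≈ 6.8758. The two agree to within a few percent, as expected.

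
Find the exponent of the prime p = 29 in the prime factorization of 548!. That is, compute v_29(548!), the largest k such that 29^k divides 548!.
v_29(548!) = 18

Legendre's formula: v_p(n!) = Σ_{k ≥ 1} ⌊n / p^k⌋. For p = 29, n = 548, the terms are:
  ⌊548/29^1⌋ = ⌊548/29⌋ = 18
(the next term ⌊548/29^2⌋ = 0, terminating the sum). Summing: v_29(548!) = 18 = 18.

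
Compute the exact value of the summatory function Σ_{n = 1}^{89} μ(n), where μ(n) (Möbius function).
Σ_{n ≤ 89} μ(n) = -2

Compute μ(n) for each 1 ≤ n ≤ 89: μ(1) = 1, μ(2) = -1, μ(3) = -1, μ(4) = 0, μ(5) = -1, μ(6) = 1, μ(7) = -1, μ(8) = 0, μ(9) = 0, μ(10) = 1, μ(11) = -1, μ(12) = 0, μ(13) = -1, μ(14) = 1, μ(15) = 1, μ(16) = 0, μ(17) = -1, μ(18) = 0, μ(19) = -1, μ(20) = 0, μ(21) = 1, μ(22) = 1, μ(23) = -1, μ(24) = 0, μ(25) = 0, μ(26) = 1, μ(27) = 0, μ(28) = 0, μ(29) = -1, μ(30) = -1, μ(31) = -1, μ(32) = 0, μ(33) = 1, μ(34) = 1, μ(35) = 1, μ(36) = 0, μ(37) = -1, μ(38) = 1, μ(39) = 1, μ(40) = 0, μ(41) = -1, μ(42) = -1, μ(43) = -1, μ(44) = 0, μ(45) = 0, μ(46) = 1, μ(47) = -1, μ(48) = 0, μ(49) = 0, μ(50) = 0, μ(51) = 1, μ(52) = 0, μ(53) = -1, μ(54) = 0, μ(55) = 1, μ(56) = 0, μ(57) = 1, μ(58) = 1, μ(59) = -1, μ(60) = 0, μ(61) = -1, μ(62) = 1, μ(63) = 0, μ(64) = 0, μ(65) = 1, μ(66) = -1, μ(67) = -1, μ(68) = 0, μ(69) = 1, μ(70) = -1, μ(71) = -1, μ(72) = 0, μ(73) = -1, μ(74) = 1, μ(75) = 0, μ(76) = 0, μ(77) = 1, μ(78) = -1, μ(79) = -1, μ(80) = 0, μ(81) = 0, μ(82) = 1, μ(83) = -1, μ(84) = 0, μ(85) = 1, μ(86) = 1, μ(87) = 1, μ(88) = 0, μ(89) = -1. Summing all 89 values: -2. (Mertens function M(x) = Σ_{n ≤ x} μ(n); on average M(x) should be small (PNT ⟺ M(x) = o(x)).)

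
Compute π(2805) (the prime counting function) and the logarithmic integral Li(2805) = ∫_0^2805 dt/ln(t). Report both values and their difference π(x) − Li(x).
π(2805) = 409;  Li(2805) ≈ 418.30;  π(x) − Li(x) ≈ -9.30.

Direct count of primes ≤ 2805 gives π(2805) = 409. Numerical evaluation of the logarithmic integral gives Li(2805) ≈ 418.30. The difference π(x) − Li(x) ≈ -9.30 is typically negative for small/moderate x (Li(x) overestimates), though Littlewood's theorem shows this sign changes infinitely often.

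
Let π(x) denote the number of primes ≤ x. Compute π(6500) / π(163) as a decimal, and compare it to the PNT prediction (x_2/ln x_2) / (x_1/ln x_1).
π(6500)/π(163) = 842/38 ≈ 22.1579;  PNT prediction ≈ 23.1361.

π(163) = 38 and π(6500) = 842, so π(6500)/π(163) ≈ 22.1579. The PNT-predicted ratio is (6500/ln(6500)) / (163/ln(163)) ≈ 23.1361. The two agree to within a few percent, as expected.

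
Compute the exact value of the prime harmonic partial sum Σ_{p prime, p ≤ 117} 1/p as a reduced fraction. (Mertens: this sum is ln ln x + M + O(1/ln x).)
Σ 1/p = 58472171373748331322981543916880425472323867753/31610054640417607788145206291543662493274686990

π(117) = 30, so the primes ≤ 117 are [2, 3, 5, 7, 11, 13, 17, 19, 23, 29, 31, 37, 41, 43, 47, 53, 59, 61, 67, 71, 73, 79, 83, 89, 97, 101, 103, 107, 109, 113]. Summing 1/p over these primes: 58472171373748331322981543916880425472323867753/31610054640417607788145206291543662493274686990 ≈ 1.8498. Mertens estimate ln ln(117) + 0.2615 ≈ 1.8222.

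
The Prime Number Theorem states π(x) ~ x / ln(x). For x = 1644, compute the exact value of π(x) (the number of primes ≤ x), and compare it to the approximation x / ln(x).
π(1644) = 259;  x/ln(x) ≈ 222.02;  relative error ≈ 14.28%.

Directly count primes up to 1644: π(1644) = 259. The PNT approximation gives 1644/ln(1644) ≈ 1644/7.40489 ≈ 222.02. Relative error (π(x) − x/ln(x)) / π(x) ≈ 14.28%; the approximation is known to undercount slightly (Li(x) is a better estimate).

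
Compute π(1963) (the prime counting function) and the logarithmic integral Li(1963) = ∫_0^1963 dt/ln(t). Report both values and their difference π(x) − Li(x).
π(1963) = 297;  Li(1963) ≈ 309.94;  π(x) − Li(x) ≈ -12.94.

Direct count of primes ≤ 1963 gives π(1963) = 297. Numerical evaluation of the logarithmic integral gives Li(1963) ≈ 309.94. The difference π(x) − Li(x) ≈ -12.94 is typically negative for small/moderate x (Li(x) overestimates), though Littlewood's theorem shows this sign changes infinitely often.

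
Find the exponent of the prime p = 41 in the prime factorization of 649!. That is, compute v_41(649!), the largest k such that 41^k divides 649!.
v_41(649!) = 15

Legendre's formula: v_p(n!) = Σ_{k ≥ 1} ⌊n / p^k⌋. For p = 41, n = 649, the terms are:
  ⌊649/41^1⌋ = ⌊649/41⌋ = 15
(the next term ⌊649/41^2⌋ = 0, terminating the sum). Summing: v_41(649!) = 15 = 15.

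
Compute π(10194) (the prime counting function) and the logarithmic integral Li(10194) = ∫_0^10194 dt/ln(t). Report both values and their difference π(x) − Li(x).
π(10194) = 1252;  Li(10194) ≈ 1267.18;  π(x) − Li(x) ≈ -15.18.

Direct count of primes ≤ 10194 gives π(10194) = 1252. Numerical evaluation of the logarithmic integral gives Li(10194) ≈ 1267.18. The difference π(x) − Li(x) ≈ -15.18 is typically negative for small/moderate x (Li(x) overestimates), though Littlewood's theorem shows this sign changes infinitely often.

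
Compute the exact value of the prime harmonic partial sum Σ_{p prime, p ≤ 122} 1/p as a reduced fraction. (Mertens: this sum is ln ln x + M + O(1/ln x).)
Σ 1/p = 58472171373748331322981543916880425472323867753/31610054640417607788145206291543662493274686990

π(122) = 30, so the primes ≤ 122 are [2, 3, 5, 7, 11, 13, 17, 19, 23, 29, 31, 37, 41, 43, 47, 53, 59, 61, 67, 71, 73, 79, 83, 89, 97, 101, 103, 107, 109, 113]. Summing 1/p over these primes: 58472171373748331322981543916880425472323867753/31610054640417607788145206291543662493274686990 ≈ 1.8498. Mertens estimate ln ln(122) + 0.2615 ≈ 1.8310.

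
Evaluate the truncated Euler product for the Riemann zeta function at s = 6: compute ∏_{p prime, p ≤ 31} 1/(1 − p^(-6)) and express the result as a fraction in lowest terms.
∏ = 21845630847366461901783214359247811231609675/21473219492121468455585352466296495056879616

The primes p ≤ 31 are [2, 3, 5, 7, 11, 13, 17, 19, 23, 29, 31]. For each prime, (1 − 1/p^6)^(-1) = p^6 / (p^6 − 1). The product is (1 − 1/2^6)^(-1), (1 − 1/3^6)^(-1), (1 − 1/5^6)^(-1), (1 − 1/7^6)^(-1), (1 − 1/11^6)^(-1), (1 − 1/13^6)^(-1), (1 − 1/17^6)^(-1), (1 − 1/19^6)^(-1), (1 − 1/23^6)^(-1), (1 − 1/29^6)^(-1), (1 − 1/31^6)^(-1) = ∏ p^6 / (p^6 − 1) = 21845630847366461901783214359247811231609675/21473219492121468455585352466296495056879616.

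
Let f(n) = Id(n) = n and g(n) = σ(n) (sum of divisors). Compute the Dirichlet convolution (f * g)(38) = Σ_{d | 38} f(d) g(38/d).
(Id * σ)(38) = 195

Divisors of 38: [1, 2, 19, 38]. For each d | 38:
  d = 1: Id(1) · σ(38/1) = 1 · 60 = 60
  d = 2: Id(2) · σ(38/2) = 2 · 20 = 40
  d = 19: Id(19) · σ(38/19) = 19 · 3 = 57
  d = 38: Id(38) · σ(38/38) = 38 · 1 = 38
Summing: (Id * σ)(38) = 60 + 40 + 57 + 38 = 195.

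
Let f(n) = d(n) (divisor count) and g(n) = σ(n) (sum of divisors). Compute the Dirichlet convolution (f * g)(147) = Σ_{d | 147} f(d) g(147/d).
(d * σ)(147) = 456

Divisors of 147: [1, 3, 7, 21, 49, 147]. For each d | 147:
  d = 1: d(1) · σ(147/1) = 1 · 228 = 228
  d = 3: d(3) · σ(147/3) = 2 · 57 = 114
  d = 7: d(7) · σ(147/7) = 2 · 32 = 64
  d = 21: d(21) · σ(147/21) = 4 · 8 = 32
  d = 49: d(49) · σ(147/49) = 3 · 4 = 12
  d = 147: d(147) · σ(147/147) = 6 · 1 = 6
Summing: (d * σ)(147) = 228 + 114 + 64 + 32 + 12 + 6 = 456.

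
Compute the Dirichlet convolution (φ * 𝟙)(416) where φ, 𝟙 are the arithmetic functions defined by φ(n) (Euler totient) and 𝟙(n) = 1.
(φ * 𝟙)(416) = 416

Divisors of 416: [1, 2, 4, 8, 13, 16, 26, 32, 52, 104, 208, 416]. For each d | 416:
  d = 1: φ(1) · 𝟙(416/1) = 1 · 1 = 1
  d = 2: φ(2) · 𝟙(416/2) = 1 · 1 = 1
  d = 4: φ(4) · 𝟙(416/4) = 2 · 1 = 2
  d = 8: φ(8) · 𝟙(416/8) = 4 · 1 = 4
  d = 13: φ(13) · 𝟙(416/13) = 12 · 1 = 12
  d = 16: φ(16) · 𝟙(416/16) = 8 · 1 = 8
  d = 26: φ(26) · 𝟙(416/26) = 12 · 1 = 12
  d = 32: φ(32) · 𝟙(416/32) = 16 · 1 = 16
  d = 52: φ(52) · 𝟙(416/52) = 24 · 1 = 24
  d = 104: φ(104) · 𝟙(416/104) = 48 · 1 = 48
  d = 208: φ(208) · 𝟙(416/208) = 96 · 1 = 96
  d = 416: φ(416) · 𝟙(416/416) = 192 · 1 = 192
Summing: (φ * 𝟙)(416) = 1 + 1 + 2 + 4 + 12 + 8 + 12 + 16 + 24 + 48 + 96 + 192 = 416.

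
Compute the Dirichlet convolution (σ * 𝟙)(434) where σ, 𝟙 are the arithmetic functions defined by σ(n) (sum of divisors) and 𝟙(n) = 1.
(σ * 𝟙)(434) = 1188

Divisors of 434: [1, 2, 7, 14, 31, 62, 217, 434]. For each d | 434:
  d = 1: σ(1) · 𝟙(434/1) = 1 · 1 = 1
  d = 2: σ(2) · 𝟙(434/2) = 3 · 1 = 3
  d = 7: σ(7) · 𝟙(434/7) = 8 · 1 = 8
  d = 14: σ(14) · 𝟙(434/14) = 24 · 1 = 24
  d = 31: σ(31) · 𝟙(434/31) = 32 · 1 = 32
  d = 62: σ(62) · 𝟙(434/62) = 96 · 1 = 96
  d = 217: σ(217) · 𝟙(434/217) = 256 · 1 = 256
  d = 434: σ(434) · 𝟙(434/434) = 768 · 1 = 768
Summing: (σ * 𝟙)(434) = 1 + 3 + 8 + 24 + 32 + 96 + 256 + 768 = 1188.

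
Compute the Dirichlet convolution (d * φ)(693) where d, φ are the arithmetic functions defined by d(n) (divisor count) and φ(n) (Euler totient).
(d * φ)(693) = 1248

Divisors of 693: [1, 3, 7, 9, 11, 21, 33, 63, 77, 99, 231, 693]. For each d | 693:
  d = 1: d(1) · φ(693/1) = 1 · 360 = 360
  d = 3: d(3) · φ(693/3) = 2 · 120 = 240
  d = 7: d(7) · φ(693/7) = 2 · 60 = 120
  d = 9: d(9) · φ(693/9) = 3 · 60 = 180
  d = 11: d(11) · φ(693/11) = 2 · 36 = 72
  d = 21: d(21) · φ(693/21) = 4 · 20 = 80
  d = 33: d(33) · φ(693/33) = 4 · 12 = 48
  d = 63: d(63) · φ(693/63) = 6 · 10 = 60
  d = 77: d(77) · φ(693/77) = 4 · 6 = 24
  d = 99: d(99) · φ(693/99) = 6 · 6 = 36
  d = 231: d(231) · φ(693/231) = 8 · 2 = 16
  d = 693: d(693) · φ(693/693) = 12 · 1 = 12
Summing: (d * φ)(693) = 360 + 240 + 120 + 180 + 72 + 80 + 48 + 60 + 24 + 36 + 16 + 12 = 1248.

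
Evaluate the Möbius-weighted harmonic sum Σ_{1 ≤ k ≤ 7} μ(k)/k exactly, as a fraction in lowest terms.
Σ μ(k)/k = -1/105

Values of μ(k) for 1 ≤ k ≤ 7: μ(1) = 1, μ(2) = -1, μ(3) = -1, μ(5) = -1, μ(6) = 1, μ(7) = -1, with μ = 0 on non-squarefree integers. Summing μ(k)/k for k where μ(k) ≠ 0 gives -1/105 ≈ -0.0095. (PNT ⟺ this sum → 0 as n → ∞.)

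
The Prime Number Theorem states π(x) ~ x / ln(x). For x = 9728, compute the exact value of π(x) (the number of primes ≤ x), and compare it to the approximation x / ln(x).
π(9728) = 1199;  x/ln(x) ≈ 1059.38;  relative error ≈ 11.65%.

Directly count primes up to 9728: π(9728) = 1199. The PNT approximation gives 9728/ln(9728) ≈ 9728/9.18276 ≈ 1059.38. Relative error (π(x) − x/ln(x)) / π(x) ≈ 11.65%; the approximation is known to undercount slightly (Li(x) is a better estimate).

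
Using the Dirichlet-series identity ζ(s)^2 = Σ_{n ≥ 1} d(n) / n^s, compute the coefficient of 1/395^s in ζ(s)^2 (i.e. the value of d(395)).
d(395) = 4

ζ(s)^2 = (Σ 1/m^s)(Σ 1/k^s). The coefficient of 1/n^s in the product is the number of ordered pairs (m, k) with mk = n, which equals d(n). For n = 395, divisors are [1, 5, 79, 395], so d(395) = 4.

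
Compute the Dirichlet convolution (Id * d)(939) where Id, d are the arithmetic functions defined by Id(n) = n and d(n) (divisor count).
(Id * d)(939) = 1575

Divisors of 939: [1, 3, 313, 939]. For each d | 939:
  d = 1: Id(1) · d(939/1) = 1 · 4 = 4
  d = 3: Id(3) · d(939/3) = 3 · 2 = 6
  d = 313: Id(313) · d(939/313) = 313 · 2 = 626
  d = 939: Id(939) · d(939/939) = 939 · 1 = 939
Summing: (Id * d)(939) = 4 + 6 + 626 + 939 = 1575.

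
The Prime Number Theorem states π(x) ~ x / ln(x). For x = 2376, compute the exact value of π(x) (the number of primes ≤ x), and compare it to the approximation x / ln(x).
π(2376) = 351;  x/ln(x) ≈ 305.67;  relative error ≈ 12.92%.

Directly count primes up to 2376: π(2376) = 351. The PNT approximation gives 2376/ln(2376) ≈ 2376/7.77317 ≈ 305.67. Relative error (π(x) − x/ln(x)) / π(x) ≈ 12.92%; the approximation is known to undercount slightly (Li(x) is a better estimate).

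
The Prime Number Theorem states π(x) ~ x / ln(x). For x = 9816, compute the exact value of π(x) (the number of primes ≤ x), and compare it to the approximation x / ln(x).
π(9816) = 1210;  x/ln(x) ≈ 1067.91;  relative error ≈ 11.74%.

Directly count primes up to 9816: π(9816) = 1210. The PNT approximation gives 9816/ln(9816) ≈ 9816/9.19177 ≈ 1067.91. Relative error (π(x) − x/ln(x)) / π(x) ≈ 11.74%; the approximation is known to undercount slightly (Li(x) is a better estimate).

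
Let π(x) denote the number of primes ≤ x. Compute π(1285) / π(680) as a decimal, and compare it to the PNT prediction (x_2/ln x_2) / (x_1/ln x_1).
π(1285)/π(680) = 208/123 ≈ 1.6911;  PNT prediction ≈ 1.7217.

π(680) = 123 and π(1285) = 208, so π(1285)/π(680) ≈ 1.6911. The PNT-predicted ratio is (1285/ln(1285)) / (680/ln(680)) ≈ 1.7217. The two agree to within a few percent, as expected.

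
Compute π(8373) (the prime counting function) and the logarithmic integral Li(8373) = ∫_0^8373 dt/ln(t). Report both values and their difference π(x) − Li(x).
π(8373) = 1048;  Li(8373) ≈ 1067.81;  π(x) − Li(x) ≈ -19.81.

Direct count of primes ≤ 8373 gives π(8373) = 1048. Numerical evaluation of the logarithmic integral gives Li(8373) ≈ 1067.81. The difference π(x) − Li(x) ≈ -19.81 is typically negative for small/moderate x (Li(x) overestimates), though Littlewood's theorem shows this sign changes infinitely often.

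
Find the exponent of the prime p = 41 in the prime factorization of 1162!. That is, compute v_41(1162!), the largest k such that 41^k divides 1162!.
v_41(1162!) = 28

Legendre's formula: v_p(n!) = Σ_{k ≥ 1} ⌊n / p^k⌋. For p = 41, n = 1162, the terms are:
  ⌊1162/41^1⌋ = ⌊1162/41⌋ = 28
(the next term ⌊1162/41^2⌋ = 0, terminating the sum). Summing: v_41(1162!) = 28 = 28.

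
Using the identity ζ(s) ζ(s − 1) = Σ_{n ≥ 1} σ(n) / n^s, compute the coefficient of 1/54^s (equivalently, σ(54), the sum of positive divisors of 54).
σ(54) = 120

In the product (Σ m^0/m^s)(Σ k / k^s) = Σ (Σ_{d | n} d) / n^s, the coefficient of 1/n^s is σ(n) = Σ_{d | n} d. For n = 54, divisors are [1, 2, 3, 6, 9, 18, 27, 54]; summing: σ(54) = 120.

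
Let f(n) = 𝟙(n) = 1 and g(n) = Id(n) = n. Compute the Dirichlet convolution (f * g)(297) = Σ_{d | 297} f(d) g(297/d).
(𝟙 * Id)(297) = 480

Divisors of 297: [1, 3, 9, 11, 27, 33, 99, 297]. For each d | 297:
  d = 1: 𝟙(1) · Id(297/1) = 1 · 297 = 297
  d = 3: 𝟙(3) · Id(297/3) = 1 · 99 = 99
  d = 9: 𝟙(9) · Id(297/9) = 1 · 33 = 33
  d = 11: 𝟙(11) · Id(297/11) = 1 · 27 = 27
  d = 27: 𝟙(27) · Id(297/27) = 1 · 11 = 11
  d = 33: 𝟙(33) · Id(297/33) = 1 · 9 = 9
  d = 99: 𝟙(99) · Id(297/99) = 1 · 3 = 3
  d = 297: 𝟙(297) · Id(297/297) = 1 · 1 = 1
Summing: (𝟙 * Id)(297) = 297 + 99 + 33 + 27 + 11 + 9 + 3 + 1 = 480.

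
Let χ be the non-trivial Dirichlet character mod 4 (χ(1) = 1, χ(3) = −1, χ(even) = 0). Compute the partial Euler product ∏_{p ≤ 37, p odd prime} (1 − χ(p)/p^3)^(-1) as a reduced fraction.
∏ = 23039676015771696171729025/23777920687809392849977344

The odd primes p ≤ 37 are [3, 5, 7, 11, 13, 17, 19, 23, 29, 31, 37]. For each, χ(p) = 1 if p ≡ 1 mod 4, χ(p) = −1 if p ≡ 3 mod 4. Taking (1 − χ(p)/p^3)^(-1) = p^3/(p^3 − χ(p)): (1 − (-1)/3^3)^(-1) · (1 − (1)/5^3)^(-1) · (1 − (-1)/7^3)^(-1) · (1 − (-1)/11^3)^(-1) · (1 − (1)/13^3)^(-1) · (1 − (1)/17^3)^(-1) · (1 − (-1)/19^3)^(-1) · (1 − (-1)/23^3)^(-1) · (1 − (1)/29^3)^(-1) · (1 − (-1)/31^3)^(-1) · (1 − (1)/37^3)^(-1) = 23039676015771696171729025/23777920687809392849977344.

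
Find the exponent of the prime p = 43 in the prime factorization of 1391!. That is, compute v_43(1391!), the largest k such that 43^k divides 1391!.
v_43(1391!) = 32

Legendre's formula: v_p(n!) = Σ_{k ≥ 1} ⌊n / p^k⌋. For p = 43, n = 1391, the terms are:
  ⌊1391/43^1⌋ = ⌊1391/43⌋ = 32
(the next term ⌊1391/43^2⌋ = 0, terminating the sum). Summing: v_43(1391!) = 32 = 32.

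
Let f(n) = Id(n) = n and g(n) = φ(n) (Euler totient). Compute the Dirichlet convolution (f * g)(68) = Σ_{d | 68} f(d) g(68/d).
(Id * φ)(68) = 264

Divisors of 68: [1, 2, 4, 17, 34, 68]. For each d | 68:
  d = 1: Id(1) · φ(68/1) = 1 · 32 = 32
  d = 2: Id(2) · φ(68/2) = 2 · 16 = 32
  d = 4: Id(4) · φ(68/4) = 4 · 16 = 64
  d = 17: Id(17) · φ(68/17) = 17 · 2 = 34
  d = 34: Id(34) · φ(68/34) = 34 · 1 = 34
  d = 68: Id(68) · φ(68/68) = 68 · 1 = 68
Summing: (Id * φ)(68) = 32 + 32 + 64 + 34 + 34 + 68 = 264.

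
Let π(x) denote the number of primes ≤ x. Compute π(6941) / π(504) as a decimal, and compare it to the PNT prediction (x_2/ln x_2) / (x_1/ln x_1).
π(6941)/π(504) = 890/96 ≈ 9.2708;  PNT prediction ≈ 9.6884.

π(504) = 96 and π(6941) = 890, so π(6941)/π(504) ≈ 9.2708. The PNT-predicted ratio is (6941/ln(6941)) / (504/ln(504)) ≈ 9.6884. The two agree to within a few percent, as expected.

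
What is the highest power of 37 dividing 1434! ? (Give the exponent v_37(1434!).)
v_37(1434!) = 39

Legendre's formula: v_p(n!) = Σ_{k ≥ 1} ⌊n / p^k⌋. For p = 37, n = 1434, the terms are:
  ⌊1434/37^1⌋ = ⌊1434/37⌋ = 38
  ⌊1434/37^2⌋ = ⌊1434/1369⌋ = 1
(the next term ⌊1434/37^3⌋ = 0, terminating the sum). Summing: v_37(1434!) = 38 + 1 = 39.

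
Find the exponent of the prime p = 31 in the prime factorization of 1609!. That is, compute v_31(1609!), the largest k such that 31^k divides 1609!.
v_31(1609!) = 52

Legendre's formula: v_p(n!) = Σ_{k ≥ 1} ⌊n / p^k⌋. For p = 31, n = 1609, the terms are:
  ⌊1609/31^1⌋ = ⌊1609/31⌋ = 51
  ⌊1609/31^2⌋ = ⌊1609/961⌋ = 1
(the next term ⌊1609/31^3⌋ = 0, terminating the sum). Summing: v_31(1609!) = 51 + 1 = 52.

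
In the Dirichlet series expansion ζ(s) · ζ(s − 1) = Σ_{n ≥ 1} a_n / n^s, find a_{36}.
σ(36) = 91

In the product (Σ m^0/m^s)(Σ k / k^s) = Σ (Σ_{d | n} d) / n^s, the coefficient of 1/n^s is σ(n) = Σ_{d | n} d. For n = 36, divisors are [1, 2, 3, 4, 6, 9, 12, 18, 36]; summing: σ(36) = 91.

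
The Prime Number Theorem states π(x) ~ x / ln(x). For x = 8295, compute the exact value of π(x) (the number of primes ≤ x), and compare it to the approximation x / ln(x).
π(8295) = 1041;  x/ln(x) ≈ 919.28;  relative error ≈ 11.69%.

Directly count primes up to 8295: π(8295) = 1041. The PNT approximation gives 8295/ln(8295) ≈ 8295/9.02341 ≈ 919.28. Relative error (π(x) − x/ln(x)) / π(x) ≈ 11.69%; the approximation is known to undercount slightly (Li(x) is a better estimate).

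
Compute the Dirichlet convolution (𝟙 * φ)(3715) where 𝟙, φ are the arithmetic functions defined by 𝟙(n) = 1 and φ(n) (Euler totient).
(𝟙 * φ)(3715) = 3715

Divisors of 3715: [1, 5, 743, 3715]. For each d | 3715:
  d = 1: 𝟙(1) · φ(3715/1) = 1 · 2968 = 2968
  d = 5: 𝟙(5) · φ(3715/5) = 1 · 742 = 742
  d = 743: 𝟙(743) · φ(3715/743) = 1 · 4 = 4
  d = 3715: 𝟙(3715) · φ(3715/3715) = 1 · 1 = 1
Summing: (𝟙 * φ)(3715) = 2968 + 742 + 4 + 1 = 3715.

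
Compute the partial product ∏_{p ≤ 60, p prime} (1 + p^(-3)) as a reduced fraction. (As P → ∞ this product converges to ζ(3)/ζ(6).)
∏ = 49015348118957287693667429084900240520118272/41484639097894743448712899010350912764324083

The primes p ≤ 60 are [2, 3, 5, 7, 11, 13, 17, 19, 23, 29, 31, 37, 41, 43, 47, 53, 59]. For each, (1 + 1/p^3) = (p^3 + 1)/p^3. Multiplying these fractions over p ∈ [2, 3, 5, 7, 11, 13, 17, 19, 23, 29, 31, 37, 41, 43, 47, 53, 59] gives 49015348118957287693667429084900240520118272/41484639097894743448712899010350912764324083. (In the limit P → ∞ this tends to ζ(3)/ζ(6).)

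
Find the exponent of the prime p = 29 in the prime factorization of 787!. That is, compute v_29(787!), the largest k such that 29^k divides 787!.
v_29(787!) = 27

Legendre's formula: v_p(n!) = Σ_{k ≥ 1} ⌊n / p^k⌋. For p = 29, n = 787, the terms are:
  ⌊787/29^1⌋ = ⌊787/29⌋ = 27
(the next term ⌊787/29^2⌋ = 0, terminating the sum). Summing: v_29(787!) = 27 = 27.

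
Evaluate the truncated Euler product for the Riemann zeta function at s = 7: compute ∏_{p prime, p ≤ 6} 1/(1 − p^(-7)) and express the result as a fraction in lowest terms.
∏ = 2733750000/2711117641

The primes p ≤ 6 are [2, 3, 5]. For each prime, (1 − 1/p^7)^(-1) = p^7 / (p^7 − 1). The product is (1 − 1/2^7)^(-1), (1 − 1/3^7)^(-1), (1 − 1/5^7)^(-1) = ∏ p^7 / (p^7 − 1) = 2733750000/2711117641.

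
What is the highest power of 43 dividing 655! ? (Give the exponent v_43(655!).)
v_43(655!) = 15

Legendre's formula: v_p(n!) = Σ_{k ≥ 1} ⌊n / p^k⌋. For p = 43, n = 655, the terms are:
  ⌊655/43^1⌋ = ⌊655/43⌋ = 15
(the next term ⌊655/43^2⌋ = 0, terminating the sum). Summing: v_43(655!) = 15 = 15.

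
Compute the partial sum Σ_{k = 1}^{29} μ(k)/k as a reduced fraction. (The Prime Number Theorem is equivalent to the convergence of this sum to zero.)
Σ μ(k)/k = 9246047/3234846615

Values of μ(k) for 1 ≤ k ≤ 29: μ(1) = 1, μ(2) = -1, μ(3) = -1, μ(5) = -1, μ(6) = 1, μ(7) = -1, μ(10) = 1, μ(11) = -1, μ(13) = -1, μ(14) = 1, μ(15) = 1, μ(17) = -1, μ(19) = -1, μ(21) = 1, μ(22) = 1, μ(23) = -1, μ(26) = 1, μ(29) = -1, with μ = 0 on non-squarefree integers. Summing μ(k)/k for k where μ(k) ≠ 0 gives 9246047/3234846615 ≈ 0.0029. (PNT ⟺ this sum → 0 as n → ∞.)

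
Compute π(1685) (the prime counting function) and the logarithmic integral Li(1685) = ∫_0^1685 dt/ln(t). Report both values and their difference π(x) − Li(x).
π(1685) = 263;  Li(1685) ≈ 272.91;  π(x) − Li(x) ≈ -9.91.

Direct count of primes ≤ 1685 gives π(1685) = 263. Numerical evaluation of the logarithmic integral gives Li(1685) ≈ 272.91. The difference π(x) − Li(x) ≈ -9.91 is typically negative for small/moderate x (Li(x) overestimates), though Littlewood's theorem shows this sign changes infinitely often.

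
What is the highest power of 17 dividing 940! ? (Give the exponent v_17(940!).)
v_17(940!) = 58

Legendre's formula: v_p(n!) = Σ_{k ≥ 1} ⌊n / p^k⌋. For p = 17, n = 940, the terms are:
  ⌊940/17^1⌋ = ⌊940/17⌋ = 55
  ⌊940/17^2⌋ = ⌊940/289⌋ = 3
(the next term ⌊940/17^3⌋ = 0, terminating the sum). Summing: v_17(940!) = 55 + 3 = 58.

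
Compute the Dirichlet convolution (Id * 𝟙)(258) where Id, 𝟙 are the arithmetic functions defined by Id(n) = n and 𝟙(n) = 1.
(Id * 𝟙)(258) = 528

Divisors of 258: [1, 2, 3, 6, 43, 86, 129, 258]. For each d | 258:
  d = 1: Id(1) · 𝟙(258/1) = 1 · 1 = 1
  d = 2: Id(2) · 𝟙(258/2) = 2 · 1 = 2
  d = 3: Id(3) · 𝟙(258/3) = 3 · 1 = 3
  d = 6: Id(6) · 𝟙(258/6) = 6 · 1 = 6
  d = 43: Id(43) · 𝟙(258/43) = 43 · 1 = 43
  d = 86: Id(86) · 𝟙(258/86) = 86 · 1 = 86
  d = 129: Id(129) · 𝟙(258/129) = 129 · 1 = 129
  d = 258: Id(258) · 𝟙(258/258) = 258 · 1 = 258
Summing: (Id * 𝟙)(258) = 1 + 2 + 3 + 6 + 43 + 86 + 129 + 258 = 528.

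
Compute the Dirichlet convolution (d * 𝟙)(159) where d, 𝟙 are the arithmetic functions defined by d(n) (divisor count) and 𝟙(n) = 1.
(d * 𝟙)(159) = 9

Divisors of 159: [1, 3, 53, 159]. For each d | 159:
  d = 1: d(1) · 𝟙(159/1) = 1 · 1 = 1
  d = 3: d(3) · 𝟙(159/3) = 2 · 1 = 2
  d = 53: d(53) · 𝟙(159/53) = 2 · 1 = 2
  d = 159: d(159) · 𝟙(159/159) = 4 · 1 = 4
Summing: (d * 𝟙)(159) = 1 + 2 + 2 + 4 = 9.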